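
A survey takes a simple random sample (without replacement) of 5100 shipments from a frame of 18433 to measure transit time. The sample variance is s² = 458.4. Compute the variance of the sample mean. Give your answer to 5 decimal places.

0.06501

Under SRS without replacement, Var(ȳ) = (1 − f)·s²/n with f = n/N = 5100/18433 = 0.27667770.
Var(ȳ) = (1 − 0.27667770)·458.4/5100 = 0.72332230·0.089882353 = 0.06501391.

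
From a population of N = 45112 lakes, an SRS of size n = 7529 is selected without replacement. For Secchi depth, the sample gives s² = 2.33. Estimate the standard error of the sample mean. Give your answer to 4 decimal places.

0.0161

Under SRS without replacement, Var(ȳ) = (1 − f)·s²/n with f = n/N = 7529/45112 = 0.16689573.
Var(ȳ) = (1 − 0.16689573)·2.33/7529 = 0.83310427·3.0947005 × 10^-4 = 2.5782082 × 10^-4.
SE(ȳ) = √(2.5782082 × 10^-4) = 0.0161.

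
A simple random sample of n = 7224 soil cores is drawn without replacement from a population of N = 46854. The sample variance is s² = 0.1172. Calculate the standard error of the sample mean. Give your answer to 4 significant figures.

Under SRS without replacement, Var(ȳ) = (1 − f)·s²/n with f = n/N = 7224/46854 = 0.15418107.
Var(ȳ) = (1 − 0.15418107)·0.1172/7224 = 0.84581893·1.6223699 × 10^-5 = 1.3722311 × 10^-5.
SE(ȳ) = √(1.3722311 × 10^-5) = 0.003704.

0.003704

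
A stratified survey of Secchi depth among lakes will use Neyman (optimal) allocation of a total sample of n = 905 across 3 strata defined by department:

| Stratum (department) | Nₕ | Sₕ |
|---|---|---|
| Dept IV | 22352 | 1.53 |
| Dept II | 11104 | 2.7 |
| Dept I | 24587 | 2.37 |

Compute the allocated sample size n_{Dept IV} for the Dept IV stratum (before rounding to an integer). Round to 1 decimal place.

Neyman allocation: nₕ = n·NₕSₕ / Σⱼ NⱼSⱼ.
Σ NⱼSⱼ = 22352·1.53 + 11104·2.7 + 24587·2.37 = 122450.55.
n_{Dept IV} = 905·22352·1.53 / 122450.55 = 252.8.

252.8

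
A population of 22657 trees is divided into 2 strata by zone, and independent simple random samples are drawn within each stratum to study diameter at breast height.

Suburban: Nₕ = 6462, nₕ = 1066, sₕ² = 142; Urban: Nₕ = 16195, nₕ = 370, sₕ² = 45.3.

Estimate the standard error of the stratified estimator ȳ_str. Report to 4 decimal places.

Var(ȳ_str) = Σₕ Wₕ²(1 − fₕ)sₕ²/nₕ with Wₕ = Nₕ/N, N = 22657.
Suburban: Wₕ = 0.28520987; term = 0.28520987²·(1 − 0.16496441)·142/1066 = 0.0090482632.
Urban: Wₕ = 0.71479013; term = 0.71479013²·(1 − 0.02284656)·45.3/370 = 0.061124644.
Sum = 0.070172907.
SE = √(0.070172907) = 0.2649.

0.2649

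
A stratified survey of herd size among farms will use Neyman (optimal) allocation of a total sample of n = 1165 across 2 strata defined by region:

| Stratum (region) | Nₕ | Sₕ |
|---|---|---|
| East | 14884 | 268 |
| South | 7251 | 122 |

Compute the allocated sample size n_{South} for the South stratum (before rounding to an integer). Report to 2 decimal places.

211.47

Neyman allocation: nₕ = n·NₕSₕ / Σⱼ NⱼSⱼ.
Σ NⱼSⱼ = 14884·268 + 7251·122 = 4.873534 × 10^6.
n_{South} = 1165·7251·122 / (4.873534 × 10^6) = 211.47.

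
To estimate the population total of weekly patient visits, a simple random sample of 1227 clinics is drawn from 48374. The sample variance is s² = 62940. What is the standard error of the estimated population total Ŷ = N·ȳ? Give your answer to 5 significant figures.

Var(Ŷ) = N²·Var(ȳ) = N²·(1 − n/N)·s²/n.
f = 1227/48374 = 0.02536487; Var(ȳ) = 0.97463513·62940/1227 = 49.994731.
Var(Ŷ) = 48374² · 49.994731 = 1.1698986 × 10^11.
SE(Ŷ) = √(1.1698986 × 10^11) = 342040.

342040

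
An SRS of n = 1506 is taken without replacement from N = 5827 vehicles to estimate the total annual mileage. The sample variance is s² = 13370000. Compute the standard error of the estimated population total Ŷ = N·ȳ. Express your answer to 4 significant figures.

Var(Ŷ) = N²·Var(ȳ) = N²·(1 − n/N)·s²/n.
f = 1506/5827 = 0.25845203; Var(ȳ) = 0.74154797·13370000/1506 = 6583.3309.
Var(Ŷ) = 5827² · 6583.3309 = 2.2352995 × 10^11.
SE(Ŷ) = √(2.2352995 × 10^11) = 472800.

472800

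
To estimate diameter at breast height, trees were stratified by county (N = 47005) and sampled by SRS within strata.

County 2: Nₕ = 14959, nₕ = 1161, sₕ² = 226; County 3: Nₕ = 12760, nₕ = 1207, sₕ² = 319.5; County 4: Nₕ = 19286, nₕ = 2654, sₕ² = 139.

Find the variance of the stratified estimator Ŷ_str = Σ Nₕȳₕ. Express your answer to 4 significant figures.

Var(Ŷ_str) = Σₕ Nₕ²(1 − fₕ)sₕ²/nₕ.
County 2: 14959²·(1 − 1161/14959)·226/1161 = 4.0178611 × 10^7.
County 3: 12760²·(1 − 1207/12760)·319.5/1207 = 3.9021956 × 10^7.
County 4: 19286²·(1 − 2654/19286)·139/2654 = 1.6799661 × 10^7.
Sum = 9.6000228 × 10^7.

9.600 × 10^7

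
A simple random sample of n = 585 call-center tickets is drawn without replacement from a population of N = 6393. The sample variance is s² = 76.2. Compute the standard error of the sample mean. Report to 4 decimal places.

Under SRS without replacement, Var(ȳ) = (1 − f)·s²/n with f = n/N = 585/6393 = 0.09150634.
Var(ȳ) = (1 − 0.09150634)·76.2/585 = 0.90849366·0.13025641 = 0.11833712.
SE(ȳ) = √(0.11833712) = 0.3440.

0.3440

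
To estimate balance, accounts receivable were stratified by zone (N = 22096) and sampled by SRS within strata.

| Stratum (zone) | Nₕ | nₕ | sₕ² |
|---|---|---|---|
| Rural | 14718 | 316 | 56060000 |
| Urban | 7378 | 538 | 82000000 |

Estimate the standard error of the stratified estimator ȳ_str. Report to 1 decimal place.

304.6

Var(ȳ_str) = Σₕ Wₕ²(1 − fₕ)sₕ²/nₕ with Wₕ = Nₕ/N, N = 22096.
Rural: Wₕ = 0.66609341; term = 0.66609341²·(1 − 0.02147031)·56060000/316 = 77021.202.
Urban: Wₕ = 0.33390659; term = 0.33390659²·(1 − 0.07291949)·82000000/538 = 15754.296.
Sum = 92775.498.
SE = √(92775.498) = 304.6.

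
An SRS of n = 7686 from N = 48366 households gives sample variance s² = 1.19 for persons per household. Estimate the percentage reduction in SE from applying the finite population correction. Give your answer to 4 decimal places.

f = n/N = 7686/48366 = 0.15891329.
SE_no-fpc = √(s²/n) = 0.012442948; SE_fpc = √((1−f)s²/n) = 0.011411525.
Ratio = √(1−f) = 0.91710780. Reduction = 100·(1 − 0.91710780) = 8.2892%.

8.2892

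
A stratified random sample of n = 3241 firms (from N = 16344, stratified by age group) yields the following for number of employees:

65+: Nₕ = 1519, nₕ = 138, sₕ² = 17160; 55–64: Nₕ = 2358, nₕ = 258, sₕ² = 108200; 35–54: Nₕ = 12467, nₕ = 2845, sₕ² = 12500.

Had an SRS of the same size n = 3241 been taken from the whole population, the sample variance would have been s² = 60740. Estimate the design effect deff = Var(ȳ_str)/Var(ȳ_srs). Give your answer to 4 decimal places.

Var(ȳ_str) = Σ Wₕ²(1−fₕ)sₕ²/nₕ with Wₕ = Nₕ/16344:
  65+: (1519/16344)²·(1−138/1519)·17160/138 = 0.97650156
  55–64: (2358/16344)²·(1−258/2358)·108200/258 = 7.7741684
  35–54: (12467/16344)²·(1−2845/12467)·12500/2845 = 1.9730512
  → Var(ȳ_str) = 10.723721.
Var(ȳ_srs) = (1 − 3241/16344)·60740/3241 = 15.024781.
deff = 10.723721 / 15.024781 = 0.7137.

0.7137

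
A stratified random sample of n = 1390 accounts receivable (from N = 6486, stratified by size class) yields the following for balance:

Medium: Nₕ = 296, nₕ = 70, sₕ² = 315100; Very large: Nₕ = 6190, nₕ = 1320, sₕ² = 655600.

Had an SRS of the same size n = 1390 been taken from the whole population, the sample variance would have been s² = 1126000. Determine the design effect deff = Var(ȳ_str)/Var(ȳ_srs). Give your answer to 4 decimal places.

0.5704

Var(ȳ_str) = Σ Wₕ²(1−fₕ)sₕ²/nₕ with Wₕ = Nₕ/6486:
  Medium: (296/6486)²·(1−70/296)·315100/70 = 7.1580813
  Very large: (6190/6486)²·(1−1320/6190)·655600/1320 = 355.90225
  → Var(ȳ_str) = 363.06033.
Var(ȳ_srs) = (1 − 1390/6486)·1126000/1390 = 636.46726.
deff = 363.06033 / 636.46726 = 0.5704.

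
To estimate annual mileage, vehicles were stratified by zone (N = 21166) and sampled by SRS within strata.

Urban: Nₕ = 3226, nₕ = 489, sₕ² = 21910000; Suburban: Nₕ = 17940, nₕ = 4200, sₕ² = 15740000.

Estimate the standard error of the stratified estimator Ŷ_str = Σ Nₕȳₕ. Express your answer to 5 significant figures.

Var(Ŷ_str) = Σₕ Nₕ²(1 − fₕ)sₕ²/nₕ.
Urban: 3226²·(1 − 489/3226)·21910000/489 = 3.9561494 × 10^11.
Suburban: 17940²·(1 − 4200/17940)·15740000/4200 = 9.2377161 × 10^11.
Sum = 1.3193866 × 10^12.
SE = √(1.3193866 × 10^12) = 1.1486 × 10^6.

1.1486 × 10^6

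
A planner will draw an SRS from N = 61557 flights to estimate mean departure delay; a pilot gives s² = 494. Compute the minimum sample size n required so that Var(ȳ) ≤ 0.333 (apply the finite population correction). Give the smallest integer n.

Without fpc, n₀ = s²/D = 494/0.333 = 1483.4835.
With fpc, (1 − n/N)·s²/n ≤ D requires n ≥ n₀/(1 + n₀/N) = 1483.4835/(1 + 1483.4835/61557) = 1448.5738.
Rounding up, n = 1449.

1449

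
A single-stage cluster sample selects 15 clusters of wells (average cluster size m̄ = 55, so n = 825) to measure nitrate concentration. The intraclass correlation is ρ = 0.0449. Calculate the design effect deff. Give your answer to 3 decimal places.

deff = 1 + (55 − 1)·0.0449 = 1 + 2.4246 = 3.4246.

3.425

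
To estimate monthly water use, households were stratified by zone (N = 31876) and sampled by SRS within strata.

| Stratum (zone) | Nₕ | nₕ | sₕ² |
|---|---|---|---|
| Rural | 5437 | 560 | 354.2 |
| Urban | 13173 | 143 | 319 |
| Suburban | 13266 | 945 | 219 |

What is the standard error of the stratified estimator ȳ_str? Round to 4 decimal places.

0.6562

Var(ȳ_str) = Σₕ Wₕ²(1 − fₕ)sₕ²/nₕ with Wₕ = Nₕ/N, N = 31876.
Rural: Wₕ = 0.17056720; term = 0.17056720²·(1 − 0.10299798)·354.2/560 = 0.016506119.
Urban: Wₕ = 0.41325762; term = 0.41325762²·(1 − 0.01085554)·319/143 = 0.37683924.
Suburban: Wₕ = 0.41617518; term = 0.41617518²·(1 − 0.07123474)·219/945 = 0.037279546.
Sum = 0.43062491.
SE = √(0.43062491) = 0.6562.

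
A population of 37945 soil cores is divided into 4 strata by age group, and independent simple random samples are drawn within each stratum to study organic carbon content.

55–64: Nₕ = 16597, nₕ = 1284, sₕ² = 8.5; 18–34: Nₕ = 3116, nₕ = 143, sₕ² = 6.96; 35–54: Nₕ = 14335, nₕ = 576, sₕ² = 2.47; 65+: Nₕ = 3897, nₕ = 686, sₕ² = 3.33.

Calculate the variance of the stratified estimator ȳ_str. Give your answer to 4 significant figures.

0.002111

Var(ȳ_str) = Σₕ Wₕ²(1 − fₕ)sₕ²/nₕ with Wₕ = Nₕ/N, N = 37945.
55–64: Wₕ = 0.43739623; term = 0.43739623²·(1 − 0.07736338)·8.5/1284 = 0.001168516.
18–34: Wₕ = 0.08211886; term = 0.08211886²·(1 − 0.04589217)·6.96/143 = 3.1315291 × 10^-4.
35–54: Wₕ = 0.37778363; term = 0.37778363²·(1 − 0.04018137)·2.47/576 = 5.8742162 × 10^-4.
65+: Wₕ = 0.10270128; term = 0.10270128²·(1 − 0.17603285)·3.33/686 = 4.2187298 × 10^-5.
Sum = 0.0021112778.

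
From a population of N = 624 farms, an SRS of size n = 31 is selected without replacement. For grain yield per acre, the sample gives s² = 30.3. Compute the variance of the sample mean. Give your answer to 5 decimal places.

Under SRS without replacement, Var(ȳ) = (1 − f)·s²/n with f = n/N = 31/624 = 0.04967949.
Var(ȳ) = (1 − 0.04967949)·30.3/31 = 0.95032051·0.97741935 = 0.92886166.

0.92886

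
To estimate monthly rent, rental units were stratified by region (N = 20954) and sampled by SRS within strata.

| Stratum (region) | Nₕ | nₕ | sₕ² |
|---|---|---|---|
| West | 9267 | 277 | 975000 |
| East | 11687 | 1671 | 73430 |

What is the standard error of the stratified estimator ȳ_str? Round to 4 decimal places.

Var(ȳ_str) = Σₕ Wₕ²(1 − fₕ)sₕ²/nₕ with Wₕ = Nₕ/N, N = 20954.
West: Wₕ = 0.44225446; term = 0.44225446²·(1 − 0.02989101)·975000/277 = 667.86675.
East: Wₕ = 0.55774554; term = 0.55774554²·(1 − 0.14297938)·73430/1671 = 11.715493.
Sum = 679.58224.
SE = √(679.58224) = 26.0688.

26.0688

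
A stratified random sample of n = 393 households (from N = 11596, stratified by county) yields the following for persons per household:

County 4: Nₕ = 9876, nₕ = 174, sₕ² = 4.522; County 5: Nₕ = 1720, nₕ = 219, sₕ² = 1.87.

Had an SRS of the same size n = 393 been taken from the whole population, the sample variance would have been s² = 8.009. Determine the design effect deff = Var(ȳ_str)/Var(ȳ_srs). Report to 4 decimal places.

0.9489

Var(ȳ_str) = Σ Wₕ²(1−fₕ)sₕ²/nₕ with Wₕ = Nₕ/11596:
  County 4: (9876/11596)²·(1−174/9876)·4.522/174 = 0.018518561
  County 5: (1720/11596)²·(1−219/1720)·1.87/219 = 1.63942 × 10^-4
  → Var(ȳ_str) = 0.018682503.
Var(ȳ_srs) = (1 − 393/11596)·8.009/393 = 0.019688466.
deff = 0.018682503 / 0.019688466 = 0.9489.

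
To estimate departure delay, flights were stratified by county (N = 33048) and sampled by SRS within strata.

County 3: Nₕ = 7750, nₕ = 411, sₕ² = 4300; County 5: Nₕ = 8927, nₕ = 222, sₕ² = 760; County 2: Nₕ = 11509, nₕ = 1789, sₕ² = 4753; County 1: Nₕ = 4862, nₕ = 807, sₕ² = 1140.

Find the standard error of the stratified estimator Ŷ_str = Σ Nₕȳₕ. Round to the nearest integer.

Var(Ŷ_str) = Σₕ Nₕ²(1 − fₕ)sₕ²/nₕ.
County 3: 7750²·(1 − 411/7750)·4300/411 = 5.9506612 × 10^8.
County 5: 8927²·(1 − 222/8927)·760/222 = 2.6603264 × 10^8.
County 2: 11509²·(1 − 1789/11509)·4753/1789 = 2.9720857 × 10^8.
County 1: 4862²·(1 − 807/4862)·1140/807 = 2.7850765 × 10^7.
Sum = 1.1861581 × 10^9.
SE = √(1.1861581 × 10^9) = 34441.

34441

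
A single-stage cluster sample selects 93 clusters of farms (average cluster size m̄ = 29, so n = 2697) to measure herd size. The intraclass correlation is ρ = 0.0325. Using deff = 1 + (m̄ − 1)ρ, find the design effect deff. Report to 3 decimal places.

1.910

deff = 1 + (29 − 1)·0.0325 = 1 + 0.91 = 1.91.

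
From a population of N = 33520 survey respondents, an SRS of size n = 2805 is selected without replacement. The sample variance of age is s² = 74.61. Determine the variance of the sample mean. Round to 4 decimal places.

0.0244

Under SRS without replacement, Var(ȳ) = (1 − f)·s²/n with f = n/N = 2805/33520 = 0.08368138.
Var(ȳ) = (1 − 0.08368138)·74.61/2805 = 0.91631862·0.02659893 = 0.024373095.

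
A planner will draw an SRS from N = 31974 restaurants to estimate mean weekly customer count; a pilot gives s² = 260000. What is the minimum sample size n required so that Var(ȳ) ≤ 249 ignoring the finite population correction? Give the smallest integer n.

Without fpc, n₀ = s²/D = 260000/249 = 1044.1767.
Rounding up, n = 1045.

1045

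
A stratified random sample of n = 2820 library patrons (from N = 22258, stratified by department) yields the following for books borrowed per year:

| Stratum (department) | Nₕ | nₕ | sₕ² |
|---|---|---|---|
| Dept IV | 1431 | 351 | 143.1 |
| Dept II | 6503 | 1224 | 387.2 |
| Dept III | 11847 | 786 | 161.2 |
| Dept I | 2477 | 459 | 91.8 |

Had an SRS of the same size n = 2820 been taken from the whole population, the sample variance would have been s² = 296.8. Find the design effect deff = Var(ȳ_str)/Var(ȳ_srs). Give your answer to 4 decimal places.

0.8645

Var(ȳ_str) = Σ Wₕ²(1−fₕ)sₕ²/nₕ with Wₕ = Nₕ/22258:
  Dept IV: (1431/22258)²·(1−351/1431)·143.1/351 = 0.0012718141
  Dept II: (6503/22258)²·(1−1224/6503)·387.2/1224 = 0.021920329
  Dept III: (11847/22258)²·(1−786/11847)·161.2/786 = 0.054246659
  Dept I: (2477/22258)²·(1−459/2477)·91.8/459 = 0.0020179244
  → Var(ȳ_str) = 0.079456727.
Var(ȳ_srs) = (1 − 2820/22258)·296.8/2820 = 0.091913696.
deff = 0.079456727 / 0.091913696 = 0.8645.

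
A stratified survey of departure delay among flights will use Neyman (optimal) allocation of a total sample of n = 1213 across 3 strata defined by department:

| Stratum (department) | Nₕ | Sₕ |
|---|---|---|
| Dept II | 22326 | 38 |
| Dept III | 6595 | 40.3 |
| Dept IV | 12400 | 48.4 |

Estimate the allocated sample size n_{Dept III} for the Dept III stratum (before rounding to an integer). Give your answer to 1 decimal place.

188.1

Neyman allocation: nₕ = n·NₕSₕ / Σⱼ NⱼSⱼ.
Σ NⱼSⱼ = 22326·38 + 6595·40.3 + 12400·48.4 = 1.7143265 × 10^6.
n_{Dept III} = 1213·6595·40.3 / (1.7143265 × 10^6) = 188.1.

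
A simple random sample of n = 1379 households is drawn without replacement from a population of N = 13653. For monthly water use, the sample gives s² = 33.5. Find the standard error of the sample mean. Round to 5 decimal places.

0.14778

Under SRS without replacement, Var(ȳ) = (1 − f)·s²/n with f = n/N = 1379/13653 = 0.10100344.
Var(ȳ) = (1 − 0.10100344)·33.5/1379 = 0.89899656·0.024292966 = 0.021839293.
SE(ȳ) = √(0.021839293) = 0.14778.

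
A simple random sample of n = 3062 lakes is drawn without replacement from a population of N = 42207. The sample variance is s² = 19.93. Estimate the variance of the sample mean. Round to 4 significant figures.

Under SRS without replacement, Var(ȳ) = (1 − f)·s²/n with f = n/N = 3062/42207 = 0.07254721.
Var(ȳ) = (1 − 0.07254721)·19.93/3062 = 0.92745279·0.0065088178 = 0.0060366212.

0.006037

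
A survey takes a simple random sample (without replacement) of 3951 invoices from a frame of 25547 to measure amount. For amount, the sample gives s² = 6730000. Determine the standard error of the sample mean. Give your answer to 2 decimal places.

Under SRS without replacement, Var(ȳ) = (1 − f)·s²/n with f = n/N = 3951/25547 = 0.15465612.
Var(ȳ) = (1 − 0.15465612)·6730000/3951 = 0.84534388·1703.3662 = 1439.9302.
SE(ȳ) = √(1439.9302) = 37.95.

37.95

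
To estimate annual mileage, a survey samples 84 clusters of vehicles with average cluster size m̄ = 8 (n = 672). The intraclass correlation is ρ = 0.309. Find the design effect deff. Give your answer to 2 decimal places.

3.16

deff = 1 + (8 − 1)·0.309 = 1 + 2.163 = 3.163.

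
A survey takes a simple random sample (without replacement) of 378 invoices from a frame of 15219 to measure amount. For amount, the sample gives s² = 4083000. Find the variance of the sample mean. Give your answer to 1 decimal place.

Under SRS without replacement, Var(ȳ) = (1 − f)·s²/n with f = n/N = 378/15219 = 0.02483737.
Var(ȳ) = (1 − 0.02483737)·4083000/378 = 0.97516263·10801.587 = 10533.304.

10533.3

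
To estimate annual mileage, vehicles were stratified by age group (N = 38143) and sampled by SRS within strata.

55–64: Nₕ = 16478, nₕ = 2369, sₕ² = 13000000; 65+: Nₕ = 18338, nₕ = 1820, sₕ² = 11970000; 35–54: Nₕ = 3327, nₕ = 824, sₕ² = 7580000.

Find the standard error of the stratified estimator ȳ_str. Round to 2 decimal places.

Var(ȳ_str) = Σₕ Wₕ²(1 − fₕ)sₕ²/nₕ with Wₕ = Nₕ/N, N = 38143.
55–64: Wₕ = 0.43200587; term = 0.43200587²·(1 − 0.14376745)·13000000/2369 = 876.8985.
65+: Wₕ = 0.48076973; term = 0.48076973²·(1 − 0.09924746)·11970000/1820 = 1369.3123.
35–54: Wₕ = 0.08722439; term = 0.08722439²·(1 − 0.24767057)·7580000/824 = 52.653343.
Sum = 2298.8641.
SE = √(2298.8641) = 47.95.

47.95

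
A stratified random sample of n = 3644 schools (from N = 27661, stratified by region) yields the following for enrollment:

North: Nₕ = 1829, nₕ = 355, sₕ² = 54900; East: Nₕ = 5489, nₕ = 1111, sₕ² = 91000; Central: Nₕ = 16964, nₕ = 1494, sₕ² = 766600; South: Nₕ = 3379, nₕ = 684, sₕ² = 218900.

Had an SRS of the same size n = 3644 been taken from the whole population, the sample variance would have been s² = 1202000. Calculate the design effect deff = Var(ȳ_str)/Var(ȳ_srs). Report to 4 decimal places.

0.6387

Var(ȳ_str) = Σ Wₕ²(1−fₕ)sₕ²/nₕ with Wₕ = Nₕ/27661:
  North: (1829/27661)²·(1−355/1829)·54900/355 = 0.54490329
  East: (5489/27661)²·(1−1111/5489)·91000/1111 = 2.5725307
  Central: (16964/27661)²·(1−1494/16964)·766600/1494 = 175.99529
  South: (3379/27661)²·(1−684/3379)·218900/684 = 3.8089114
  → Var(ȳ_str) = 182.92164.
Var(ȳ_srs) = (1 − 3644/27661)·1202000/3644 = 286.40262.
deff = 182.92164 / 286.40262 = 0.6387.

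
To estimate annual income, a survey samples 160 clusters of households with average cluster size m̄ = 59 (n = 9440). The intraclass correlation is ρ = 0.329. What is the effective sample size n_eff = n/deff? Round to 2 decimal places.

deff = 1 + (59 − 1)·0.329 = 1 + 19.082 = 20.082.
n_eff = 9440 / 20.082 = 470.07.

470.07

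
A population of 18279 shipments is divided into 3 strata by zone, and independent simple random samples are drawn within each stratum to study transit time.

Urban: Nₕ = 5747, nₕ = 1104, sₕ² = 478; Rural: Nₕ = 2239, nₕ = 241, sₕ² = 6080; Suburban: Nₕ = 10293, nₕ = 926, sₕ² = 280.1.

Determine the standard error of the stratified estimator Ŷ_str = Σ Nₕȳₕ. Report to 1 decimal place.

12392.6

Var(Ŷ_str) = Σₕ Nₕ²(1 − fₕ)sₕ²/nₕ.
Urban: 5747²·(1 − 1104/5747)·478/1104 = 1.1553105 × 10^7.
Rural: 2239²·(1 − 241/2239)·6080/241 = 1.1285898 × 10^8.
Suburban: 10293²·(1 − 926/10293)·280.1/926 = 2.9163834 × 10^7.
Sum = 1.5357592 × 10^8.
SE = √(1.5357592 × 10^8) = 12392.6.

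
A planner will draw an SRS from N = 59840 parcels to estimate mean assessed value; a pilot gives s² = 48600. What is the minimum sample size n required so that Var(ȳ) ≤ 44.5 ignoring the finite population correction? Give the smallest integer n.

1093

Without fpc, n₀ = s²/D = 48600/44.5 = 1092.1348.
Rounding up, n = 1093.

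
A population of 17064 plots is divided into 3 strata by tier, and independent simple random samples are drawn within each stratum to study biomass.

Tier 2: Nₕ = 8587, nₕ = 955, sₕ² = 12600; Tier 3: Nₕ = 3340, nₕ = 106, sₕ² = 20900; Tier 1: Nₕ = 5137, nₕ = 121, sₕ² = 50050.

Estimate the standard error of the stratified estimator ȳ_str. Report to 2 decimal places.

6.85

Var(ȳ_str) = Σₕ Wₕ²(1 − fₕ)sₕ²/nₕ with Wₕ = Nₕ/N, N = 17064.
Tier 2: Wₕ = 0.50322316; term = 0.50322316²·(1 − 0.11121463)·12600/955 = 2.9695136.
Tier 3: Wₕ = 0.19573371; term = 0.19573371²·(1 − 0.03173653)·20900/106 = 7.3141728.
Tier 1: Wₕ = 0.30104313; term = 0.30104313²·(1 − 0.02355460)·50050/121 = 36.603627.
Sum = 46.887313.
SE = √(46.887313) = 6.85.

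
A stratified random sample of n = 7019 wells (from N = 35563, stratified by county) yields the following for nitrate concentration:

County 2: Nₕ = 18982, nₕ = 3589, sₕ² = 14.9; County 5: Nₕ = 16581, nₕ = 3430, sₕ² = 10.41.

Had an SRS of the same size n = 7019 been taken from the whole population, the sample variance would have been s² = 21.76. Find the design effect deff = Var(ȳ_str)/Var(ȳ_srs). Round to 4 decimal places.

0.5958

Var(ȳ_str) = Σ Wₕ²(1−fₕ)sₕ²/nₕ with Wₕ = Nₕ/35563:
  County 2: (18982/35563)²·(1−3589/18982)·14.9/3589 = 9.5913838 × 10^-4
  County 5: (16581/35563)²·(1−3430/16581)·10.41/3430 = 5.2327421 × 10^-4
  → Var(ȳ_str) = 0.0014824126.
Var(ȳ_srs) = (1 − 7019/35563)·21.76/7019 = 0.0024882848.
deff = 0.0014824126 / 0.0024882848 = 0.5958.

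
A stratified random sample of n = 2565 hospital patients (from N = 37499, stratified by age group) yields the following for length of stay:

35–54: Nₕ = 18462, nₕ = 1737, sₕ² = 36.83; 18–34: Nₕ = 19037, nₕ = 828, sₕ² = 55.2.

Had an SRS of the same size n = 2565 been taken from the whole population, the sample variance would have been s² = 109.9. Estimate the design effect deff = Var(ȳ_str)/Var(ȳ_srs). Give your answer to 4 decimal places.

Var(ȳ_str) = Σ Wₕ²(1−fₕ)sₕ²/nₕ with Wₕ = Nₕ/37499:
  35–54: (18462/37499)²·(1−1737/18462)·36.83/1737 = 0.0046559403
  18–34: (19037/37499)²·(1−828/19037)·55.2/828 = 0.016434405
  → Var(ȳ_str) = 0.021090345.
Var(ȳ_srs) = (1 − 2565/37499)·109.9/2565 = 0.039915259.
deff = 0.021090345 / 0.039915259 = 0.5284.

0.5284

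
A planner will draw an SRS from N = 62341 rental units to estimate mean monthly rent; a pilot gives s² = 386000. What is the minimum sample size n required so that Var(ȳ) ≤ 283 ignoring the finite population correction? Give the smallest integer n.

Without fpc, n₀ = s²/D = 386000/283 = 1363.9576.
Rounding up, n = 1364.

1364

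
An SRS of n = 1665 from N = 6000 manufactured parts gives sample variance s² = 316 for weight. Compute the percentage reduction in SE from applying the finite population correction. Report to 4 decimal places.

f = n/N = 1665/6000 = 0.27750000.
SE_no-fpc = √(s²/n) = 0.4356487; SE_fpc = √((1−f)s²/n) = 0.37030139.
Ratio = √(1−f) = 0.85000000. Reduction = 100·(1 − 0.85000000) = 15.0000%.

15.0000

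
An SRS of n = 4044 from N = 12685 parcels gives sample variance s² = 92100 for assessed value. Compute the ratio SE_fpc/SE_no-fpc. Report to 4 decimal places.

0.8253

f = n/N = 4044/12685 = 0.31880173.
SE_no-fpc = √(s²/n) = 4.7722616; SE_fpc = √((1−f)s²/n) = 3.9387735.
Ratio = √(1−f) = 0.82534736.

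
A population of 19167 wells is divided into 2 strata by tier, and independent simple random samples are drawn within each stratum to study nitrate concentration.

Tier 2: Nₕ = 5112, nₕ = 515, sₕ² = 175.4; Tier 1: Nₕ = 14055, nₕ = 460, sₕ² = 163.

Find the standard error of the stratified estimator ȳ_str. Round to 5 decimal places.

Var(ȳ_str) = Σₕ Wₕ²(1 − fₕ)sₕ²/nₕ with Wₕ = Nₕ/N, N = 19167.
Tier 2: Wₕ = 0.26670841; term = 0.26670841²·(1 − 0.10074335)·175.4/515 = 0.021786097.
Tier 1: Wₕ = 0.73329159; term = 0.73329159²·(1 − 0.03272857)·163/460 = 0.18430264.
Sum = 0.20608874.
SE = √(0.20608874) = 0.45397.

0.45397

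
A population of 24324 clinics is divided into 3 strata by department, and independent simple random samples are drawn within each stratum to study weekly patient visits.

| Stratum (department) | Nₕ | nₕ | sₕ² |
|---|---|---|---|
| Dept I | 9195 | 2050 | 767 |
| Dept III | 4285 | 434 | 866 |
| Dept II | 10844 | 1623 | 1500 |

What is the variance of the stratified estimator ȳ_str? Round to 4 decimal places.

Var(ȳ_str) = Σₕ Wₕ²(1 − fₕ)sₕ²/nₕ with Wₕ = Nₕ/N, N = 24324.
Dept I: Wₕ = 0.37802171; term = 0.37802171²·(1 − 0.22294725)·767/2050 = 0.041545643.
Dept III: Wₕ = 0.17616346; term = 0.17616346²·(1 − 0.10128355)·866/434 = 0.055652223.
Dept II: Wₕ = 0.44581483; term = 0.44581483²·(1 − 0.14966802)·1500/1623 = 0.15619613.
Sum = 0.253394.

0.2534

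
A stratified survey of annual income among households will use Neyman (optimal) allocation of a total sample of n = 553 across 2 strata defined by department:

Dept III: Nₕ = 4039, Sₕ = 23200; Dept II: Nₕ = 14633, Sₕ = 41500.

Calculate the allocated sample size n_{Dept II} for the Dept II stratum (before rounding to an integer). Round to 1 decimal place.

479.1

Neyman allocation: nₕ = n·NₕSₕ / Σⱼ NⱼSⱼ.
Σ NⱼSⱼ = 4039·23200 + 14633·41500 = 7.009743 × 10^8.
n_{Dept II} = 553·14633·41500 / (7.009743 × 10^8) = 479.1.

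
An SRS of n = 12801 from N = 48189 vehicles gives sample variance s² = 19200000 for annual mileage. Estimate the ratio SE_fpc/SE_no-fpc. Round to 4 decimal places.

f = n/N = 12801/48189 = 0.26564154.
SE_no-fpc = √(s²/n) = 38.728321; SE_fpc = √((1−f)s²/n) = 33.188125.
Ratio = √(1−f) = 0.85694718.

0.8569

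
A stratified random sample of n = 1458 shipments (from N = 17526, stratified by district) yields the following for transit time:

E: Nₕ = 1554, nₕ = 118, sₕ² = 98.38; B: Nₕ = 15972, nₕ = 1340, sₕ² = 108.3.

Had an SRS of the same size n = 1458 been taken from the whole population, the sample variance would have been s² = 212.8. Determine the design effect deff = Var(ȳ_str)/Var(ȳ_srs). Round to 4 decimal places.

0.5048

Var(ȳ_str) = Σ Wₕ²(1−fₕ)sₕ²/nₕ with Wₕ = Nₕ/17526:
  E: (1554/17526)²·(1−118/1554)·98.38/118 = 0.0060570987
  B: (15972/17526)²·(1−1340/15972)·108.3/1340 = 0.061492343
  → Var(ȳ_str) = 0.067549442.
Var(ȳ_srs) = (1 − 1458/17526)·212.8/1458 = 0.1338114.
deff = 0.067549442 / 0.1338114 = 0.5048.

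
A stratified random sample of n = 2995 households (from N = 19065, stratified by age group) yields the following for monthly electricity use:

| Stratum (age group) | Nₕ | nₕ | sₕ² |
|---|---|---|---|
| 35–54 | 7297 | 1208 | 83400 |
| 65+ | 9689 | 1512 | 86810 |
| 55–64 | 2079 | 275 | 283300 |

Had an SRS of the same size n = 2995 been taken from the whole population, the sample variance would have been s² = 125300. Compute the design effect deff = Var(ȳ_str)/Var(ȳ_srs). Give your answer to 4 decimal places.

0.8956

Var(ȳ_str) = Σ Wₕ²(1−fₕ)sₕ²/nₕ with Wₕ = Nₕ/19065:
  35–54: (7297/19065)²·(1−1208/7297)·83400/1208 = 8.4394825
  65+: (9689/19065)²·(1−1512/9689)·86810/1512 = 12.514609
  55–64: (2079/19065)²·(1−275/2079)·283300/275 = 10.629952
  → Var(ȳ_str) = 31.584044.
Var(ȳ_srs) = (1 − 2995/19065)·125300/2995 = 35.264141.
deff = 31.584044 / 35.264141 = 0.8956.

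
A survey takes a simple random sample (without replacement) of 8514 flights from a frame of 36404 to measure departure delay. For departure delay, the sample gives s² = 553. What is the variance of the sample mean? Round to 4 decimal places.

0.0498

Under SRS without replacement, Var(ȳ) = (1 − f)·s²/n with f = n/N = 8514/36404 = 0.23387540.
Var(ȳ) = (1 − 0.23387540)·553/8514 = 0.76612460·0.064951844 = 0.049761206.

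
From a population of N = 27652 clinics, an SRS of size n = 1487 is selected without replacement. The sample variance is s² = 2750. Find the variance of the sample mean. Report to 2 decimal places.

1.75

Under SRS without replacement, Var(ȳ) = (1 − f)·s²/n with f = n/N = 1487/27652 = 0.05377550.
Var(ȳ) = (1 − 0.05377550)·2750/1487 = 0.94622450·1.8493611 = 1.7499108.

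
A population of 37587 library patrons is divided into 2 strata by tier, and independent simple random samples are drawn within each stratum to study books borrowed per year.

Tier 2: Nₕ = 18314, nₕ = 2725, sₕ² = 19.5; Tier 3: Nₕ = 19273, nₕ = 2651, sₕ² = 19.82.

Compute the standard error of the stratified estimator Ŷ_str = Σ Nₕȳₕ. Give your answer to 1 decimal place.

2106.7

Var(Ŷ_str) = Σₕ Nₕ²(1 − fₕ)sₕ²/nₕ.
Tier 2: 18314²·(1 − 2725/18314)·19.5/2725 = 2.0430057 × 10^6.
Tier 3: 19273²·(1 − 2651/19273)·19.82/2651 = 2.3951158 × 10^6.
Sum = 4.4381215 × 10^6.
SE = √(4.4381215 × 10^6) = 2106.7.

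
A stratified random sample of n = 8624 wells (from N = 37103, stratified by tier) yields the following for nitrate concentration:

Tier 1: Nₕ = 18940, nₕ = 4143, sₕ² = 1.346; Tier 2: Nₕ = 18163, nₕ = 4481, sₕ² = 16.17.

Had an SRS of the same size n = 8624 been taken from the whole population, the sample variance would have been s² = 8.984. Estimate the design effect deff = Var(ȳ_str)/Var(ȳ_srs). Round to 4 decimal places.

Var(ȳ_str) = Σ Wₕ²(1−fₕ)sₕ²/nₕ with Wₕ = Nₕ/37103:
  Tier 1: (18940/37103)²·(1−4143/18940)·1.346/4143 = 6.6140233 × 10^-5
  Tier 2: (18163/37103)²·(1−4481/18163)·16.17/4481 = 6.5140966 × 10^-4
  → Var(ȳ_str) = 7.1754989 × 10^-4.
Var(ȳ_srs) = (1 − 8624/37103)·8.984/8624 = 7.9960722 × 10^-4.
deff = (7.1754989 × 10^-4) / (7.9960722 × 10^-4) = 0.8974.

0.8974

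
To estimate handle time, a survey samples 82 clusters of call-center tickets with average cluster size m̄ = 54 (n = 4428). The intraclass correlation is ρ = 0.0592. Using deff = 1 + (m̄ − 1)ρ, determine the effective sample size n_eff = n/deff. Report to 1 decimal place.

1070.2

deff = 1 + (54 − 1)·0.0592 = 1 + 3.1376 = 4.1376.
n_eff = 4428 / 4.1376 = 1070.2.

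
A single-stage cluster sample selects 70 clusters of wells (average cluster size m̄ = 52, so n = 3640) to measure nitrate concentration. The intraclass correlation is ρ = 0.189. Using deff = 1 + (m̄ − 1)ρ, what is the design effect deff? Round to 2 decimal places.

10.64

deff = 1 + (52 − 1)·0.189 = 1 + 9.639 = 10.639.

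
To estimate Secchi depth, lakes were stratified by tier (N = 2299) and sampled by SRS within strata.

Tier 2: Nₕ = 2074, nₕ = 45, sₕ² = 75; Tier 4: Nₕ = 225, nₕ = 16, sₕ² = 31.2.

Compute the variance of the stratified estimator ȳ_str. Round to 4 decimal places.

1.3443

Var(ȳ_str) = Σₕ Wₕ²(1 − fₕ)sₕ²/nₕ with Wₕ = Nₕ/N, N = 2299.
Tier 2: Wₕ = 0.90213136; term = 0.90213136²·(1 − 0.02169720)·75/45 = 1.3269715.
Tier 4: Wₕ = 0.09786864; term = 0.09786864²·(1 − 0.07111111)·31.2/16 = 0.01734944.
Sum = 1.3443209.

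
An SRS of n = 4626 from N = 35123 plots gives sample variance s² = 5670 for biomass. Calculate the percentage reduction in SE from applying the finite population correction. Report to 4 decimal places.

6.8178

f = n/N = 4626/35123 = 0.13170857.
SE_no-fpc = √(s²/n) = 1.1071048; SE_fpc = √((1−f)s²/n) = 1.0316241.
Ratio = √(1−f) = 0.93182157. Reduction = 100·(1 − 0.93182157) = 6.8178%.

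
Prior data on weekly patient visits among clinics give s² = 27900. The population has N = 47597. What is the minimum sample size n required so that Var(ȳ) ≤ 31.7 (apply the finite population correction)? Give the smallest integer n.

Without fpc, n₀ = s²/D = 27900/31.7 = 880.1262.
With fpc, (1 − n/N)·s²/n ≤ D requires n ≥ n₀/(1 + n₀/N) = 880.1262/(1 + 880.1262/47597) = 864.1471.
Rounding up, n = 865.

865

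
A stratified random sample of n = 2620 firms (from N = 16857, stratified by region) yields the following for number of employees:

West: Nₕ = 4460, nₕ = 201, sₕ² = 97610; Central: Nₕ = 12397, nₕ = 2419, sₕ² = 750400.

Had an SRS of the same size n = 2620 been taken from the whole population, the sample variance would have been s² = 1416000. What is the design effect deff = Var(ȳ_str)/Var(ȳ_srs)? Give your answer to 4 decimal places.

Var(ȳ_str) = Σ Wₕ²(1−fₕ)sₕ²/nₕ with Wₕ = Nₕ/16857:
  West: (4460/16857)²·(1−201/4460)·97610/201 = 32.462367
  Central: (12397/16857)²·(1−2419/12397)·750400/2419 = 135.03815
  → Var(ȳ_str) = 167.50052.
Var(ȳ_srs) = (1 − 2620/16857)·1416000/2620 = 456.4573.
deff = 167.50052 / 456.4573 = 0.3670.

0.3670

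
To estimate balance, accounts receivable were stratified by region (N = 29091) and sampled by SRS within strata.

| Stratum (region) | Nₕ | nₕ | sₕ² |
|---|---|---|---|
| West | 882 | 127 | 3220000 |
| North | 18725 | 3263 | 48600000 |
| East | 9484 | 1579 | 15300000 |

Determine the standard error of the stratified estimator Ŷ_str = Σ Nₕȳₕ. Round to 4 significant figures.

2.248 × 10^6

Var(Ŷ_str) = Σₕ Nₕ²(1 − fₕ)sₕ²/nₕ.
West: 882²·(1 − 127/882)·3220000/127 = 1.6883702 × 10^10.
North: 18725²·(1 − 3263/18725)·48600000/3263 = 4.3122774 × 10^12.
East: 9484²·(1 − 1579/9484)·15300000/1579 = 7.2644497 × 10^11.
Sum = 5.0556061 × 10^12.
SE = √(5.0556061 × 10^12) = 2.248 × 10^6.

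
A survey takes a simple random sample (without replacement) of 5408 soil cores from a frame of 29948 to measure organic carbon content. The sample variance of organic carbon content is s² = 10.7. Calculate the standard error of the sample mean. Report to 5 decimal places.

Under SRS without replacement, Var(ȳ) = (1 − f)·s²/n with f = n/N = 5408/29948 = 0.18057967.
Var(ȳ) = (1 − 0.18057967)·10.7/5408 = 0.81942033·0.0019785503 = 0.0016212643.
SE(ȳ) = √(0.0016212643) = 0.04026.

0.04026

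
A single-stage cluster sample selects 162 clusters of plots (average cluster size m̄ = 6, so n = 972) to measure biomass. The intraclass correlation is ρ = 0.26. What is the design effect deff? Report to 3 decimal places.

deff = 1 + (6 − 1)·0.26 = 1 + 1.3 = 2.3.

2.300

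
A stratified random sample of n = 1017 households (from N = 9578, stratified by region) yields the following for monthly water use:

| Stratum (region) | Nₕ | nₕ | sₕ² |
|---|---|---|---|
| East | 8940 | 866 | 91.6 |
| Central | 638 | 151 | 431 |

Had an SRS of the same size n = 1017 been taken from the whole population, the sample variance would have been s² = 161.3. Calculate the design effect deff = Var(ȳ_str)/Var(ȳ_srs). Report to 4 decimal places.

Var(ȳ_str) = Σ Wₕ²(1−fₕ)sₕ²/nₕ with Wₕ = Nₕ/9578:
  East: (8940/9578)²·(1−866/8940)·91.6/866 = 0.083225072
  Central: (638/9578)²·(1−151/638)·431/151 = 0.009667191
  → Var(ȳ_str) = 0.092892263.
Var(ȳ_srs) = (1 − 1017/9578)·161.3/1017 = 0.14176306.
deff = 0.092892263 / 0.14176306 = 0.6553.

0.6553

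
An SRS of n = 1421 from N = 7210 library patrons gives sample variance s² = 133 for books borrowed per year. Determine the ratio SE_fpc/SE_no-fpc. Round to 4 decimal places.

0.8961

f = n/N = 1421/7210 = 0.19708738.
SE_no-fpc = √(s²/n) = 0.30593473; SE_fpc = √((1−f)s²/n) = 0.27413401.
Ratio = √(1−f) = 0.89605392.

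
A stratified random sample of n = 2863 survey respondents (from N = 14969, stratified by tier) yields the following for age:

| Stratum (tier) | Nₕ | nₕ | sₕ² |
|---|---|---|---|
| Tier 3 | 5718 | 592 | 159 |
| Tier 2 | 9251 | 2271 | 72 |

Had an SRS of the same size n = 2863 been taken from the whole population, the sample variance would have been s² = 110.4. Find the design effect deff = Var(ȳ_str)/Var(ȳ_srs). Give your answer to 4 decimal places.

1.4195

Var(ȳ_str) = Σ Wₕ²(1−fₕ)sₕ²/nₕ with Wₕ = Nₕ/14969:
  Tier 3: (5718/14969)²·(1−592/5718)·159/592 = 0.035132786
  Tier 2: (9251/14969)²·(1−2271/9251)·72/2271 = 0.0091363744
  → Var(ȳ_str) = 0.04426916.
Var(ȳ_srs) = (1 − 2863/14969)·110.4/2863 = 0.031185708.
deff = 0.04426916 / 0.031185708 = 1.4195.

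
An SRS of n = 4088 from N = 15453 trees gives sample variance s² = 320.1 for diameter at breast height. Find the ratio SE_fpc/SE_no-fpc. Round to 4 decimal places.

0.8576

f = n/N = 4088/15453 = 0.26454410.
SE_no-fpc = √(s²/n) = 0.27982557; SE_fpc = √((1−f)s²/n) = 0.23997484.
Ratio = √(1−f) = 0.85758725.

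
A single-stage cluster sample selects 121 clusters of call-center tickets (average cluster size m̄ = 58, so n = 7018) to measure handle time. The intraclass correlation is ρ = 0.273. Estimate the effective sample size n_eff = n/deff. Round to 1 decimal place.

deff = 1 + (58 − 1)·0.273 = 1 + 15.561 = 16.561.
n_eff = 7018 / 16.561 = 423.8.

423.8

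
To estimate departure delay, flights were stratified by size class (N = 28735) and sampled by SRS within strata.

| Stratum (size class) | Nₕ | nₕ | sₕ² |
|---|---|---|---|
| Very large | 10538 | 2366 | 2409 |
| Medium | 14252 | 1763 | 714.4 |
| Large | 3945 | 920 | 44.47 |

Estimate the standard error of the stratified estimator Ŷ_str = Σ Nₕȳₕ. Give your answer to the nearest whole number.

Var(Ŷ_str) = Σₕ Nₕ²(1 − fₕ)sₕ²/nₕ.
Very large: 10538²·(1 − 2366/10538)·2409/2366 = 8.7681629 × 10^7.
Medium: 14252²·(1 − 1763/14252)·714.4/1763 = 7.2126127 × 10^7.
Large: 3945²·(1 − 920/3945)·44.47/920 = 576835.11.
Sum = 1.6038459 × 10^8.
SE = √(1.6038459 × 10^8) = 12664.

12664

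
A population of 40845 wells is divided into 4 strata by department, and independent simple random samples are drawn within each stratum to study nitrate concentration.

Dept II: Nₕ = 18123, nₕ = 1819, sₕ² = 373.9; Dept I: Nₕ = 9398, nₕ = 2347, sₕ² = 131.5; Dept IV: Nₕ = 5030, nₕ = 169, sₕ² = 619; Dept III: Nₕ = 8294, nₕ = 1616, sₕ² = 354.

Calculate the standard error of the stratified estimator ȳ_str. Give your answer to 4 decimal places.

0.3156

Var(ȳ_str) = Σₕ Wₕ²(1 − fₕ)sₕ²/nₕ with Wₕ = Nₕ/N, N = 40845.
Dept II: Wₕ = 0.44370180; term = 0.44370180²·(1 − 0.10036970)·373.9/1819 = 0.036405686.
Dept I: Wₕ = 0.23008936; term = 0.23008936²·(1 − 0.24973399)·131.5/2347 = 0.0022254663.
Dept IV: Wₕ = 0.12314849; term = 0.12314849²·(1 − 0.03359841)·619/169 = 0.053680895.
Dept III: Wₕ = 0.20306035; term = 0.20306035²·(1 − 0.19483964)·354/1616 = 0.0072726812.
Sum = 0.099584729.
SE = √(0.099584729) = 0.3156.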